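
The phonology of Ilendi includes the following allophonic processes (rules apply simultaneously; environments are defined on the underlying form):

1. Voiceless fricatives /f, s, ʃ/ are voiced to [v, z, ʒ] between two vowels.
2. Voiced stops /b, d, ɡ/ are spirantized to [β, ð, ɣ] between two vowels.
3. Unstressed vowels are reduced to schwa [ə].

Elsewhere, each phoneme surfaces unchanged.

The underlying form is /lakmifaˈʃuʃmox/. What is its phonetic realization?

[ləkməvəˈʒuʃməx]

/a/ (between /l/ and /k/) occurs in an unstressed syllable → [ə] by rule 3.
Rule 3 applies to /i/ (between /m/ and /f/: in an unstressed syllable) → [ə].
/f/ (between /i/ and /a/): between two vowels, so rule 1 applies → [v].
/a/ (between /f/ and /ʃ/): in an unstressed syllable, so rule 3 applies → [ə].
/ʃ/ (between /a/ and /u/) occurs between two vowels → [ʒ] by rule 1.
/u/ (between /ʃ/ and /ʃ/) fails the environment for rule 3, so it stays [u].
/ʃ/ (between /u/ and /m/) fails the environment for rule 1, so it stays [ʃ].
Rule 3 applies to /o/ (between /m/ and /x/: in an unstressed syllable) → [ə].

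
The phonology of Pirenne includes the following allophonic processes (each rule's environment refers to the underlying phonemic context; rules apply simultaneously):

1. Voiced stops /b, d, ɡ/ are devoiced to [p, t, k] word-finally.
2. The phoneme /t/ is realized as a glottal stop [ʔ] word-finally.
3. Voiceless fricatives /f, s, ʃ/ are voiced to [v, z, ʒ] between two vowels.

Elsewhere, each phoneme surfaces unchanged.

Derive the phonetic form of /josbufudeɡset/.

[josbuvudeɡseʔ]

/s/ (between /o/ and /b/) is in the target of rule 3 but the environment (between two vowels) is not met → [s].
/b/ (between /s/ and /u/): rule 1 targets it, but not word-finally → unchanged [b].
/f/ meets the environment for rule 3 (between two vowels) → [v].
/d/ (between /u/ and /e/) is in the target of rule 1 but the environment (word-finally) is not met → [d].
/ɡ/ (between /e/ and /s/) fails the environment for rule 1, so it stays [ɡ].
/s/ — between /ɡ/ and /e/; rule 3 does not apply here → [s].
/t/ — word-final, word-finally — surfaces as [ʔ] (rule 2).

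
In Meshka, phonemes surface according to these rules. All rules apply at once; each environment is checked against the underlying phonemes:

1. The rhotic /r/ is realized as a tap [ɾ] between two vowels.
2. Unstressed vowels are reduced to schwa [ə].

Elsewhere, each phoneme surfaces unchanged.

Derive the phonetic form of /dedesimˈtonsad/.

/d/ (word-initial): no rule targets it → [d].
/e/ meets the environment for rule 2 (in an unstressed syllable) → [ə].
/d/ (between /e/ and /e/): no rule targets it → [d].
/e/ (between /d/ and /s/) occurs in an unstressed syllable → [ə] by rule 2.
/s/ stays [s].
/i/ meets the environment for rule 2 (in an unstressed syllable) → [ə].
/m/ — not in any rule's target class → [m].
/t/ (between /m/ and /o/) is unaffected → [t].
/o/ (between /t/ and /n/): rule 2 targets it, but not in an unstressed syllable → unchanged [o].
/n/ (between /o/ and /s/): no rule targets it → [n].
/s/ (between /n/ and /a/) is unaffected → [s].
/a/ meets the environment for rule 2 (in an unstressed syllable) → [ə].
/d/ stays [d].

[dədəsəmˈtonsəd]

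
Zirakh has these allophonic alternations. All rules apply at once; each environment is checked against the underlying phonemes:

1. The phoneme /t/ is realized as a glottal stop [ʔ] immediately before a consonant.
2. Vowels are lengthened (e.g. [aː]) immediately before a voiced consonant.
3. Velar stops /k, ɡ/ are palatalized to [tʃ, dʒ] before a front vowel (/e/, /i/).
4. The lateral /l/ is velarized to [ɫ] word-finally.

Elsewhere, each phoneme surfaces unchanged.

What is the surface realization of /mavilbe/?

/m/ (word-initial): no rule targets it → [m].
/a/ — between /m/ and /v/, before a voiced consonant — surfaces as [aː] (rule 2).
/v/ — not in any rule's target class → [v].
/i/ (between /v/ and /l/): before a voiced consonant, so rule 2 applies → [iː].
/l/ (between /i/ and /b/): rule 4 targets it, but not word-finally → unchanged [l].
/b/ (between /l/ and /e/): no rule targets it → [b].
/e/ (word-final): rule 2 targets it, but not before a voiced consonant → unchanged [e].

[maːviːlbe]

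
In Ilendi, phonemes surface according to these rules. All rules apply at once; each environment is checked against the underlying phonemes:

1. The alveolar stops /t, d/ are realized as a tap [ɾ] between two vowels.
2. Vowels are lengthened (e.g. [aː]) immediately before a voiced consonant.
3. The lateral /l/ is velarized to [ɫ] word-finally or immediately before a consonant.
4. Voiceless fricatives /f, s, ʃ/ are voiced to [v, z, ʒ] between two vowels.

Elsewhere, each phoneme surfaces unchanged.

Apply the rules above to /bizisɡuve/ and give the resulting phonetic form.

[biːzisɡuːve]

/i/ (between /b/ and /z/): before a voiced consonant, so rule 2 applies → [iː].
/i/ — between /z/ and /s/; rule 2 does not apply here → [i].
/s/ (between /i/ and /ɡ/): rule 4 targets it, but not between two vowels → unchanged [s].
/u/ — between /ɡ/ and /v/, before a voiced consonant — surfaces as [uː] (rule 2).
/e/ (word-final) is in the target of rule 2 but the environment (before a voiced consonant) is not met → [e].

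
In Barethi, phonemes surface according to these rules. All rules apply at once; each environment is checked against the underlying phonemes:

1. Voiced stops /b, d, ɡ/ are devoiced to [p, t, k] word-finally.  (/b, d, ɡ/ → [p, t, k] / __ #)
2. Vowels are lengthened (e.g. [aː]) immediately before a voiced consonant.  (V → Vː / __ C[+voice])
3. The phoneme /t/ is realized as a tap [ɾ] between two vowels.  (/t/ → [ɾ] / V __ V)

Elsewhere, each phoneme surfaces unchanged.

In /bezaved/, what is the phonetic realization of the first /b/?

[b]

/b/ — word-initial; rule 1 does not apply here → [b].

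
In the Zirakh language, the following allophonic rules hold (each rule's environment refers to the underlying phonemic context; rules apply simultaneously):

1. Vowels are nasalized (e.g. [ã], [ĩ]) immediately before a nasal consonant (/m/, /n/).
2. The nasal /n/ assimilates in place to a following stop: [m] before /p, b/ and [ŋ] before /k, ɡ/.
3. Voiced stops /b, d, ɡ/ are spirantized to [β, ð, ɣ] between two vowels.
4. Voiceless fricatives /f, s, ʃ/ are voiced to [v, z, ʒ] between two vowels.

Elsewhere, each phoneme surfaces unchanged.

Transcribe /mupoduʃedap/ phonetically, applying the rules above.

/m/ (word-initial) is unaffected → [m].
/u/ (between /m/ and /p/): rule 1 targets it, but not before a nasal consonant → unchanged [u].
/p/ (between /u/ and /o/) is unaffected → [p].
/o/ — between /p/ and /d/; rule 1 does not apply here → [o].
Rule 3 applies to /d/ (between /o/ and /u/: between two vowels) → [ð].
/u/ (between /d/ and /ʃ/) fails the environment for rule 1, so it stays [u].
/ʃ/ — between /u/ and /e/, between two vowels — surfaces as [ʒ] (rule 4).
/e/ (between /ʃ/ and /d/): rule 1 targets it, but not before a nasal consonant → unchanged [e].
/d/ — between /e/ and /a/, between two vowels — surfaces as [ð] (rule 3).
/a/ (between /d/ and /p/) is in the target of rule 1 but the environment (before a nasal consonant) is not met → [a].
/p/ stays [p].

[mupoðuʒeðap]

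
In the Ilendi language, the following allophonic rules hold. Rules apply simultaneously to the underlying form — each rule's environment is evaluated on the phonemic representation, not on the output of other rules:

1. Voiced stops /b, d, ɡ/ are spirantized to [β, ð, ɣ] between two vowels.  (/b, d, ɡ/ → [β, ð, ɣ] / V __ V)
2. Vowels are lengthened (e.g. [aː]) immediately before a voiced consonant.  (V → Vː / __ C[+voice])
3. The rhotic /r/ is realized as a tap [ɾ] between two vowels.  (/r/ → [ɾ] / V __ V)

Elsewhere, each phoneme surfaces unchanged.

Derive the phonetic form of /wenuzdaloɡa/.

/w/ stays [w].
Rule 2 applies to /e/ (between /w/ and /n/: before a voiced consonant) → [eː].
/n/ (between /e/ and /u/): no rule targets it → [n].
/u/ meets the environment for rule 2 (before a voiced consonant) → [uː].
/z/ (between /u/ and /d/): no rule targets it → [z].
/d/ — between /z/ and /a/; rule 1 does not apply here → [d].
/a/ (between /d/ and /l/) occurs before a voiced consonant → [aː] by rule 2.
/l/ (between /a/ and /o/) is unaffected → [l].
Rule 2 applies to /o/ (between /l/ and /ɡ/: before a voiced consonant) → [oː].
Rule 1 applies to /ɡ/ (between /o/ and /a/: between two vowels) → [ɣ].
/a/ — word-final; rule 2 does not apply here → [a].

[weːnuːzdaːloːɣa]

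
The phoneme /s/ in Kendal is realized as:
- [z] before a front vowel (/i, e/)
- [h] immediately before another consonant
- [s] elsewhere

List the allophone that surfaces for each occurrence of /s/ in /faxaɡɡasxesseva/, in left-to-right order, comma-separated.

[h], [h], [z]

Occurrence 1 (position 8): immediately before another consonant → [h].
Occurrence 2 (position 11): immediately before another consonant → [h].
Occurrence 3 (position 12): before a front vowel (/i, e/) → [z].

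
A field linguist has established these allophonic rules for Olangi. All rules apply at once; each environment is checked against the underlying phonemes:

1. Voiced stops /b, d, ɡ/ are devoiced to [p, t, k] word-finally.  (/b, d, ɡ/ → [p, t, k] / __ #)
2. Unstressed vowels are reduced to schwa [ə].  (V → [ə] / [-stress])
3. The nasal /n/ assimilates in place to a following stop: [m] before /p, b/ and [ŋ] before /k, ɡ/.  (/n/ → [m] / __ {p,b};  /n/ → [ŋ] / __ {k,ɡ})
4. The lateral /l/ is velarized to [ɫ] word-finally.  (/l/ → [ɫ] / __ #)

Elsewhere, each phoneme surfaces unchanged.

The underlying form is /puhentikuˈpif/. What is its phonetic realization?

[pəhəntəkəˈpif]

/p/ — not in any rule's target class → [p].
Rule 2 applies to /u/ (between /p/ and /h/: in an unstressed syllable) → [ə].
/h/ stays [h].
/e/ meets the environment for rule 2 (in an unstressed syllable) → [ə].
/n/ (between /e/ and /t/) is in the target of rule 3 but the environment (before a labial or velar stop) is not met → [n].
/t/ — not in any rule's target class → [t].
/i/ (between /t/ and /k/): in an unstressed syllable, so rule 2 applies → [ə].
/k/ — not in any rule's target class → [k].
/u/ meets the environment for rule 2 (in an unstressed syllable) → [ə].
/p/ stays [p].
/i/ — between /p/ and /f/; rule 2 does not apply here → [i].
/f/ stays [f].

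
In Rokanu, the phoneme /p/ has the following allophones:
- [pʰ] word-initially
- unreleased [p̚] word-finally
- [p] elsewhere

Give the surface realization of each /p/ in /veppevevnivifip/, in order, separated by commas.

[p], [p], [p̚]

Occurrence 1 (position 3): no conditioning environment matches → elsewhere allophone [p].
Occurrence 2 (position 4): no conditioning environment matches → elsewhere allophone [p].
Occurrence 3 (position 15): word-finally → [p̚].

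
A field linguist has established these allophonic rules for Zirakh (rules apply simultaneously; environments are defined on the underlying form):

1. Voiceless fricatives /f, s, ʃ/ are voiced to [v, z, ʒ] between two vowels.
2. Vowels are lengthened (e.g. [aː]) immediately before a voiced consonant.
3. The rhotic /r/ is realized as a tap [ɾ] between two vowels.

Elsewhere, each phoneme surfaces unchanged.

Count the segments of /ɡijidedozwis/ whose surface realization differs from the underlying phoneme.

Segments that undergo a rule: /i/ → [iː] (rule 2); /i/ → [iː] (rule 2); /e/ → [eː] (rule 2); /o/ → [oː] (rule 2).
All other segments surface unchanged.

4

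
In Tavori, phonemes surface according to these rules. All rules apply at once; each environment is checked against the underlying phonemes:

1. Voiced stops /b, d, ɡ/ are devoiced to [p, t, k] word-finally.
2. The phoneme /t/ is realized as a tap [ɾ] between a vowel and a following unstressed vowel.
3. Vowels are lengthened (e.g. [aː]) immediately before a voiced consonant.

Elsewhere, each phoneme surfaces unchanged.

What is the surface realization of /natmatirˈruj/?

[natmaɾiːrˈruːj]

/a/ (between /n/ and /t/) fails the environment for rule 3, so it stays [a].
/t/ (between /a/ and /m/) is in the target of rule 2 but the environment (between a vowel and a following unstressed vowel) is not met → [t].
/a/ (between /m/ and /t/) fails the environment for rule 3, so it stays [a].
/t/ (between /a/ and /i/) occurs between a vowel and a following unstressed vowel → [ɾ] by rule 2.
/i/ (between /t/ and /r/): before a voiced consonant, so rule 3 applies → [iː].
/u/ meets the environment for rule 3 (before a voiced consonant) → [uː].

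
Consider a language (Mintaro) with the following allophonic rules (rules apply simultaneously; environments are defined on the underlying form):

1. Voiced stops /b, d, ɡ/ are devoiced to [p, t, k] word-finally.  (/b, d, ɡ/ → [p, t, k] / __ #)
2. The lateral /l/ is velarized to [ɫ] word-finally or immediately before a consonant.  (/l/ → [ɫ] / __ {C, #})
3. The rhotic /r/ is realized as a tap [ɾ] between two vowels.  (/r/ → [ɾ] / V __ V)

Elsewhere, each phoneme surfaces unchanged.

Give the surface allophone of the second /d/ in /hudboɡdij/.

/d/ (between /ɡ/ and /i/) fails the environment for rule 1, so it stays [d].

[d]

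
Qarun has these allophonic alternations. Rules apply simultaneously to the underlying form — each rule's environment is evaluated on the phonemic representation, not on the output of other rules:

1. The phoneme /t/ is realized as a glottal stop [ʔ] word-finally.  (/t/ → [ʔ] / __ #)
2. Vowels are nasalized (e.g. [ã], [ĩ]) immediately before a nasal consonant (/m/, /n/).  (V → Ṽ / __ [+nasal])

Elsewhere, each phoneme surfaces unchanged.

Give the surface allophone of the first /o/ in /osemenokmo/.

/o/ (word-initial) is in the target of rule 2 but the environment (before a nasal consonant) is not met → [o].

[o]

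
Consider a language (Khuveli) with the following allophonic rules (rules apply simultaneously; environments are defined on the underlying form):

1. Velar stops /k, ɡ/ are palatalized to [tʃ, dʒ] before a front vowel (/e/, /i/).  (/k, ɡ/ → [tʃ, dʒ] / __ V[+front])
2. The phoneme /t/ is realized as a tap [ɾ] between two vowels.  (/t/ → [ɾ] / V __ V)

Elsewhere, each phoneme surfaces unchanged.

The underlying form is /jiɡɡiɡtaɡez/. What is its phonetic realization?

/j/ (word-initial): no rule targets it → [j].
/i/ (between /j/ and /ɡ/): no rule targets it → [i].
/ɡ/ (between /i/ and /ɡ/) fails the environment for rule 1, so it stays [ɡ].
/ɡ/ — between /ɡ/ and /i/, before a front vowel — surfaces as [dʒ] (rule 1).
/i/ (between /ɡ/ and /ɡ/): no rule targets it → [i].
/ɡ/ (between /i/ and /t/): rule 1 targets it, but not before a front vowel → unchanged [ɡ].
/t/ (between /ɡ/ and /a/) fails the environment for rule 2, so it stays [t].
/a/ — not in any rule's target class → [a].
/ɡ/ meets the environment for rule 1 (before a front vowel) → [dʒ].
/e/ stays [e].
/z/ (word-final) is unaffected → [z].

[jiɡdʒiɡtadʒez]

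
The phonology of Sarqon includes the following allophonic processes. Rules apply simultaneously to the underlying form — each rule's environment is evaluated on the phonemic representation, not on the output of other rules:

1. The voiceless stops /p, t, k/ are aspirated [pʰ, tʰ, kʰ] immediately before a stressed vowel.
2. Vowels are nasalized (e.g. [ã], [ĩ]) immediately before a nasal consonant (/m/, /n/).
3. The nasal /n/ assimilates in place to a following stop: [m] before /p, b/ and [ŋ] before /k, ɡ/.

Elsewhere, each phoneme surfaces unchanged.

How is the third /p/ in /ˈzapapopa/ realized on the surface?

[p]

/p/ — between /o/ and /a/; rule 1 does not apply here → [p].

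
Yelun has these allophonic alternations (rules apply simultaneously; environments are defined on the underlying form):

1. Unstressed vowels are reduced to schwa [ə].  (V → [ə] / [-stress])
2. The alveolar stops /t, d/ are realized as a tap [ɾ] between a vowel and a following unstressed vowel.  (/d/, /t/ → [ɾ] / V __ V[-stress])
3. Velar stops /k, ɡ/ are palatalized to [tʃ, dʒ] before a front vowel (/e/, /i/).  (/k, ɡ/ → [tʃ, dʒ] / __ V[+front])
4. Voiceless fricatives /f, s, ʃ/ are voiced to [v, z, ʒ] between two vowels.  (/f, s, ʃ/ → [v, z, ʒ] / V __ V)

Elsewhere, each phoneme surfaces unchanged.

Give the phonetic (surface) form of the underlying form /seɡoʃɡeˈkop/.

/s/ (word-initial) fails the environment for rule 4, so it stays [s].
Rule 1 applies to /e/ (between /s/ and /ɡ/: in an unstressed syllable) → [ə].
/ɡ/ (between /e/ and /o/) fails the environment for rule 3, so it stays [ɡ].
Rule 1 applies to /o/ (between /ɡ/ and /ʃ/: in an unstressed syllable) → [ə].
/ʃ/ (between /o/ and /ɡ/): rule 4 targets it, but not between two vowels → unchanged [ʃ].
/ɡ/ (between /ʃ/ and /e/) occurs before a front vowel → [dʒ] by rule 3.
/e/ (between /ɡ/ and /k/) occurs in an unstressed syllable → [ə] by rule 1.
/k/ (between /e/ and /o/): rule 3 targets it, but not before a front vowel → unchanged [k].
/o/ (between /k/ and /p/) is in the target of rule 1 but the environment (in an unstressed syllable) is not met → [o].
/p/ (word-final) is unaffected → [p].

[səɡəʃdʒəˈkop]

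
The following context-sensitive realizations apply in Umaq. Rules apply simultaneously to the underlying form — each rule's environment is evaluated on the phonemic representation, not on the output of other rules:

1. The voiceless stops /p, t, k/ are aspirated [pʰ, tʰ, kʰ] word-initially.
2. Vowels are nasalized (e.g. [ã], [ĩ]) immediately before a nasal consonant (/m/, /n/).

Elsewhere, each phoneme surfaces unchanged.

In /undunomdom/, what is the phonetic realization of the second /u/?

Rule 2 applies to /u/ (between /d/ and /n/: before a nasal consonant) → [ũ].

[ũ]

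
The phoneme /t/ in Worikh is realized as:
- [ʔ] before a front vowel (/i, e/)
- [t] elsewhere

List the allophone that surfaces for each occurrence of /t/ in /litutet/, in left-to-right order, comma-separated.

[t], [ʔ], [t]

Occurrence 1 (position 3): no conditioning environment matches → elsewhere allophone [t].
Occurrence 2 (position 5): before a front vowel (/i, e/) → [ʔ].
Occurrence 3 (position 7): no conditioning environment matches → elsewhere allophone [t].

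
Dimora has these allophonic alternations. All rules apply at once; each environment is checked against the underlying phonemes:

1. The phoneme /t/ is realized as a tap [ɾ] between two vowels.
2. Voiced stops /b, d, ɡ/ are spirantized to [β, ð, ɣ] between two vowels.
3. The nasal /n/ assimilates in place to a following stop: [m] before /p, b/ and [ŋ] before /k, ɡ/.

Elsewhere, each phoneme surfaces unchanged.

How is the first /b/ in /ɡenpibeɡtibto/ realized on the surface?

[β]

/b/ (between /i/ and /e/): between two vowels, so rule 2 applies → [β].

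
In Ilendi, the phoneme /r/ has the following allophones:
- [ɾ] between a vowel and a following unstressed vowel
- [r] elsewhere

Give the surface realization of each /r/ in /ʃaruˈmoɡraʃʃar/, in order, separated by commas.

[ɾ], [r], [r]

Occurrence 1 (position 3): between a vowel and a following unstressed vowel → [ɾ].
Occurrence 2 (position 8): no conditioning environment matches → elsewhere allophone [r].
Occurrence 3 (position 13): no conditioning environment matches → elsewhere allophone [r].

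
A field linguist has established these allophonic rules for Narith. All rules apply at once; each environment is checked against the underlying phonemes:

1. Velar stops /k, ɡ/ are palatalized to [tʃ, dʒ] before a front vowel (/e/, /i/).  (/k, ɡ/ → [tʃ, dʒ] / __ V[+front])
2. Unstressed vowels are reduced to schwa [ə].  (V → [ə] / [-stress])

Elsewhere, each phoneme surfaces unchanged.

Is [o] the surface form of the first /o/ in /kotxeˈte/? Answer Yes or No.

No

/o/ — between /k/ and /t/, in an unstressed syllable — surfaces as [ə] (rule 2).
The actual realization is [ə], not [o].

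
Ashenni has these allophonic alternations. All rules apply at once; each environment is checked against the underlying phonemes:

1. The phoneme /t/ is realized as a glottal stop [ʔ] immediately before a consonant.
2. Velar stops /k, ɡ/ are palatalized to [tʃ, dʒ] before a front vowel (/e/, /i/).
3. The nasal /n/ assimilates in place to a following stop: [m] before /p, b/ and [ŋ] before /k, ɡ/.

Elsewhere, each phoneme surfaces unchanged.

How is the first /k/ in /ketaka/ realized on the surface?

[tʃ]

/k/ meets the environment for rule 2 (before a front vowel) → [tʃ].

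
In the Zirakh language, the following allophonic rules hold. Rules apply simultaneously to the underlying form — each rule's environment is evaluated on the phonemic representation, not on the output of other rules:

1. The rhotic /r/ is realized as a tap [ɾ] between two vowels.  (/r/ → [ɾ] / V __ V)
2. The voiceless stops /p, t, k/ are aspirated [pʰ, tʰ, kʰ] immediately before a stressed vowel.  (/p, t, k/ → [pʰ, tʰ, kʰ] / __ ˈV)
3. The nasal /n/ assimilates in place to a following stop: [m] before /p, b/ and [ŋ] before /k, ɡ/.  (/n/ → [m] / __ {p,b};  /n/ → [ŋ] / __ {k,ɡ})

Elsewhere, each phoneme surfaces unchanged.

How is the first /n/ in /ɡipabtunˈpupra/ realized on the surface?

/n/ — between /u/ and /p/, before a labial or velar stop — surfaces as [m] (rule 3).

[m]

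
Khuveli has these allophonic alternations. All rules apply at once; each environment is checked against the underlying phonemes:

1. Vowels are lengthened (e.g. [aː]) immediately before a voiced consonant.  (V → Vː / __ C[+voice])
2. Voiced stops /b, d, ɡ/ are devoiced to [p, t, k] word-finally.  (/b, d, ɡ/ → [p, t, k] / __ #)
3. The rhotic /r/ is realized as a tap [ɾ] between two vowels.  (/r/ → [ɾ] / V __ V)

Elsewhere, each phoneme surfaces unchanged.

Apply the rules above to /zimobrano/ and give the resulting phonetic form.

/z/ stays [z].
Rule 1 applies to /i/ (between /z/ and /m/: before a voiced consonant) → [iː].
/m/ (between /i/ and /o/) is unaffected → [m].
Rule 1 applies to /o/ (between /m/ and /b/: before a voiced consonant) → [oː].
/b/ (between /o/ and /r/) fails the environment for rule 2, so it stays [b].
/r/ (between /b/ and /a/) is in the target of rule 3 but the environment (between two vowels) is not met → [r].
/a/ — between /r/ and /n/, before a voiced consonant — surfaces as [aː] (rule 1).
/n/ (between /a/ and /o/) is unaffected → [n].
/o/ (word-final): rule 1 targets it, but not before a voiced consonant → unchanged [o].

[ziːmoːbraːno]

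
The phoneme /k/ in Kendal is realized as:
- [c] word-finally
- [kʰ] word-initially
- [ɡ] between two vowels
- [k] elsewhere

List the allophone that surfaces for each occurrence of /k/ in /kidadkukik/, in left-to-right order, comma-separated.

[kʰ], [k], [ɡ], [c]

Occurrence 1 (position 1): word-initially → [kʰ].
Occurrence 2 (position 6): no conditioning environment matches → elsewhere allophone [k].
Occurrence 3 (position 8): between two vowels → [ɡ].
Occurrence 4 (position 10): word-finally → [c].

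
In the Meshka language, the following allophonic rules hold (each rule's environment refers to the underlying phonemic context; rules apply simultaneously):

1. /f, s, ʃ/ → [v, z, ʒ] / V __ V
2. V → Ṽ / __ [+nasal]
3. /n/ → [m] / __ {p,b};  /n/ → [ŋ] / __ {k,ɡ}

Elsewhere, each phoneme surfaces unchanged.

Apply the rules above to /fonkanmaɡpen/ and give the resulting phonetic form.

[fõŋkãnmaɡpẽn]

/f/ (word-initial) is in the target of rule 1 but the environment (between two vowels) is not met → [f].
/o/ meets the environment for rule 2 (before a nasal consonant) → [õ].
/n/ — between /o/ and /k/, before a labial or velar stop — surfaces as [ŋ] (rule 3).
/k/ (between /n/ and /a/): no rule targets it → [k].
/a/ (between /k/ and /n/) occurs before a nasal consonant → [ã] by rule 2.
/n/ (between /a/ and /m/) is in the target of rule 3 but the environment (before a labial or velar stop) is not met → [n].
/m/ stays [m].
/a/ — between /m/ and /ɡ/; rule 2 does not apply here → [a].
/ɡ/ — not in any rule's target class → [ɡ].
/p/ stays [p].
/e/ (between /p/ and /n/): before a nasal consonant, so rule 2 applies → [ẽ].
/n/ (word-final): rule 3 targets it, but not before a labial or velar stop → unchanged [n].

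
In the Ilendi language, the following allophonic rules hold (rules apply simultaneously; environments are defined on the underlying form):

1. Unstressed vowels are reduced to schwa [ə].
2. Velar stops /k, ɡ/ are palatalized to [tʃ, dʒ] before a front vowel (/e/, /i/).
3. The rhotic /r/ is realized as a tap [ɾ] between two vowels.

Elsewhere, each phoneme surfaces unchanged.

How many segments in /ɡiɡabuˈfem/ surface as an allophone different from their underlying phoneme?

4

Segments that undergo a rule: /ɡ/ → [dʒ] (rule 2); /i/ → [ə] (rule 1); /a/ → [ə] (rule 1); /u/ → [ə] (rule 1).
All other segments surface unchanged.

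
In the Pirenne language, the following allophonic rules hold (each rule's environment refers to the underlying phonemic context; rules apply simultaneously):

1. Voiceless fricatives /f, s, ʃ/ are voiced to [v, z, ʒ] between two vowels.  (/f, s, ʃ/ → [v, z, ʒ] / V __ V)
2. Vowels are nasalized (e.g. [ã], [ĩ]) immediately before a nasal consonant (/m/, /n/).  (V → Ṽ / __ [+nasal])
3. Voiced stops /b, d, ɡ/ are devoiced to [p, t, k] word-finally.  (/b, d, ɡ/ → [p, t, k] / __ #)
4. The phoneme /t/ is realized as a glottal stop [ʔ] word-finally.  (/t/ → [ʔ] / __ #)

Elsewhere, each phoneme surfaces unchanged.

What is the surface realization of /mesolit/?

[mezoliʔ]

/m/ (word-initial): no rule targets it → [m].
/e/ — between /m/ and /s/; rule 2 does not apply here → [e].
/s/ (between /e/ and /o/): between two vowels, so rule 1 applies → [z].
/o/ (between /s/ and /l/) is in the target of rule 2 but the environment (before a nasal consonant) is not met → [o].
/l/ — not in any rule's target class → [l].
/i/ — between /l/ and /t/; rule 2 does not apply here → [i].
/t/ (word-final) occurs word-finally → [ʔ] by rule 4.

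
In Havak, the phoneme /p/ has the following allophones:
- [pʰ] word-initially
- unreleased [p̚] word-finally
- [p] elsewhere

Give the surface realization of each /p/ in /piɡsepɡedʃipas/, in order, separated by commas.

Occurrence 1 (position 1): word-initially → [pʰ].
Occurrence 2 (position 6): no conditioning environment matches → elsewhere allophone [p].
Occurrence 3 (position 12): no conditioning environment matches → elsewhere allophone [p].

[pʰ], [p], [p]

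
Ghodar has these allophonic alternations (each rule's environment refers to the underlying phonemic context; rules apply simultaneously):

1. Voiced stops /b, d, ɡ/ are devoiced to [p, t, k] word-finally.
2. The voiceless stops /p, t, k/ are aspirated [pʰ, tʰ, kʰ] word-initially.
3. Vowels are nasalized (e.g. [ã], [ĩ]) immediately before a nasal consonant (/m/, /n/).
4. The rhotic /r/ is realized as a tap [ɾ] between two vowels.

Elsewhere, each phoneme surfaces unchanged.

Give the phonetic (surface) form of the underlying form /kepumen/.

Rule 2 applies to /k/ (word-initial: word-initially) → [kʰ].
/e/ (between /k/ and /p/) fails the environment for rule 3, so it stays [e].
/p/ (between /e/ and /u/) is in the target of rule 2 but the environment (word-initially) is not met → [p].
/u/ (between /p/ and /m/): before a nasal consonant, so rule 3 applies → [ũ].
/e/ (between /m/ and /n/): before a nasal consonant, so rule 3 applies → [ẽ].

[kʰepũmẽn]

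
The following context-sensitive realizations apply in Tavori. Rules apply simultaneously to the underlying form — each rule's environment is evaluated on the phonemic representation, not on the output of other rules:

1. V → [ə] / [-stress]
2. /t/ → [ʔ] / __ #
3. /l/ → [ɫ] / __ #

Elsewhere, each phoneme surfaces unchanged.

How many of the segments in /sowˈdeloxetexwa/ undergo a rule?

5

Segments that undergo a rule: /o/ → [ə] (rule 1); /o/ → [ə] (rule 1); /e/ → [ə] (rule 1); /e/ → [ə] (rule 1); /a/ → [ə] (rule 1).
All other segments surface unchanged.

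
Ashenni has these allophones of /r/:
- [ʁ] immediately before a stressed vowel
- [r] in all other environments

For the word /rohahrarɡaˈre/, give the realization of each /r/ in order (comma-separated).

[r], [r], [r], [ʁ]

Occurrence 1 (position 1): no conditioning environment matches → elsewhere allophone [r].
Occurrence 2 (position 6): no conditioning environment matches → elsewhere allophone [r].
Occurrence 3 (position 8): no conditioning environment matches → elsewhere allophone [r].
Occurrence 4 (position 11): immediately before a stressed vowel → [ʁ].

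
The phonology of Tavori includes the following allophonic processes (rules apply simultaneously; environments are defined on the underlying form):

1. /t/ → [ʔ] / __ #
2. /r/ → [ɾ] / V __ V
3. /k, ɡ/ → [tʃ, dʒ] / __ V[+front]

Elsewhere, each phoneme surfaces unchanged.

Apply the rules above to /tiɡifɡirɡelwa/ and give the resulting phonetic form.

[tidʒifdʒirdʒelwa]

/t/ (word-initial) fails the environment for rule 1, so it stays [t].
/i/ — not in any rule's target class → [i].
/ɡ/ (between /i/ and /i/): before a front vowel, so rule 3 applies → [dʒ].
/i/ — not in any rule's target class → [i].
/f/ — not in any rule's target class → [f].
/ɡ/ (between /f/ and /i/) occurs before a front vowel → [dʒ] by rule 3.
/i/ — not in any rule's target class → [i].
/r/ (between /i/ and /ɡ/): rule 2 targets it, but not between two vowels → unchanged [r].
/ɡ/ (between /r/ and /e/): before a front vowel, so rule 3 applies → [dʒ].
/e/ stays [e].
/l/ — not in any rule's target class → [l].
/w/ — not in any rule's target class → [w].
/a/ (word-final) is unaffected → [a].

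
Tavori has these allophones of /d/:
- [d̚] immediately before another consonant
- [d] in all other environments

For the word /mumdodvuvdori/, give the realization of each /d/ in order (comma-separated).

Occurrence 1 (position 4): no conditioning environment matches → elsewhere allophone [d].
Occurrence 2 (position 6): immediately before another consonant → [d̚].
Occurrence 3 (position 10): no conditioning environment matches → elsewhere allophone [d].

[d], [d̚], [d]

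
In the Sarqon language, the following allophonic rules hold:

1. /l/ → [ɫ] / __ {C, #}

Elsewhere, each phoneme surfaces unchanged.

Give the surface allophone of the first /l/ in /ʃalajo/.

[l]

/l/ (between /a/ and /a/) is in the target of rule 1 but the environment (word-finally or immediately before a consonant) is not met → [l].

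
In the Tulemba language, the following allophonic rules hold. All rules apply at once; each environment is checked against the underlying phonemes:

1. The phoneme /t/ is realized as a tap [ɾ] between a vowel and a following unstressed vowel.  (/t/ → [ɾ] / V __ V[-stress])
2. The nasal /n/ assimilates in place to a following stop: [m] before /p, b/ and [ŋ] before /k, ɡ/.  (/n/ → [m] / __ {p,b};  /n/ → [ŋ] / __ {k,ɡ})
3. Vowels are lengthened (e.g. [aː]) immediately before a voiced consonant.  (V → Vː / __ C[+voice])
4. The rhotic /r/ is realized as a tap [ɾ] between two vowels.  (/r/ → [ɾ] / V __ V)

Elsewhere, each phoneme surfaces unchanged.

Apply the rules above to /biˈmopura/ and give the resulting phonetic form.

/b/ (word-initial) is unaffected → [b].
/i/ (between /b/ and /m/): before a voiced consonant, so rule 3 applies → [iː].
/m/ stays [m].
/o/ — between /m/ and /p/; rule 3 does not apply here → [o].
/p/ (between /o/ and /u/) is unaffected → [p].
/u/ (between /p/ and /r/): before a voiced consonant, so rule 3 applies → [uː].
Rule 4 applies to /r/ (between /u/ and /a/: between two vowels) → [ɾ].
/a/ — word-final; rule 3 does not apply here → [a].

[biːˈmopuːɾa]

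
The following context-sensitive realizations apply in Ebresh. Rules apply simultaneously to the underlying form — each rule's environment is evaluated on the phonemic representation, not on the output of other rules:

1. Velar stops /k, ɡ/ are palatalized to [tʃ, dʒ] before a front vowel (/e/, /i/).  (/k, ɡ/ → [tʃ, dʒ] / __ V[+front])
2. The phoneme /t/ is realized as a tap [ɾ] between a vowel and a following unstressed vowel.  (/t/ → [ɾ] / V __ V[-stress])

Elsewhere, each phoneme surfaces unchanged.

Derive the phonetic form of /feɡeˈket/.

/f/ stays [f].
/e/ (between /f/ and /ɡ/) is unaffected → [e].
/ɡ/ (between /e/ and /e/): before a front vowel, so rule 1 applies → [dʒ].
/e/ (between /ɡ/ and /k/): no rule targets it → [e].
/k/ — between /e/ and /e/, before a front vowel — surfaces as [tʃ] (rule 1).
/e/ stays [e].
/t/ (word-final): rule 2 targets it, but not between a vowel and a following unstressed vowel → unchanged [t].

[fedʒeˈtʃet]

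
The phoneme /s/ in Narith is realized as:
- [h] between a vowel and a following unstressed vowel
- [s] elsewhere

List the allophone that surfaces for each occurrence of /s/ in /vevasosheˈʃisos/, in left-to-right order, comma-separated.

[h], [s], [h], [s]

Occurrence 1 (position 5): between a vowel and a following unstressed vowel → [h].
Occurrence 2 (position 7): no conditioning environment matches → elsewhere allophone [s].
Occurrence 3 (position 12): between a vowel and a following unstressed vowel → [h].
Occurrence 4 (position 14): no conditioning environment matches → elsewhere allophone [s].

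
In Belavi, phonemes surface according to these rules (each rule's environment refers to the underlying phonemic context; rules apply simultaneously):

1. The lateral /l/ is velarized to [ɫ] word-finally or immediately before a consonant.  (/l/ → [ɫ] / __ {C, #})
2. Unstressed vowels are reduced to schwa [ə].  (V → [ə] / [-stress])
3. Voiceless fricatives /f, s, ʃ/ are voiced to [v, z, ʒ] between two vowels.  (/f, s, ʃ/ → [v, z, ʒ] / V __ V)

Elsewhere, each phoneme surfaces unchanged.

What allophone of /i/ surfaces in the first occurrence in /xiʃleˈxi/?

[ə]

/i/ meets the environment for rule 2 (in an unstressed syllable) → [ə].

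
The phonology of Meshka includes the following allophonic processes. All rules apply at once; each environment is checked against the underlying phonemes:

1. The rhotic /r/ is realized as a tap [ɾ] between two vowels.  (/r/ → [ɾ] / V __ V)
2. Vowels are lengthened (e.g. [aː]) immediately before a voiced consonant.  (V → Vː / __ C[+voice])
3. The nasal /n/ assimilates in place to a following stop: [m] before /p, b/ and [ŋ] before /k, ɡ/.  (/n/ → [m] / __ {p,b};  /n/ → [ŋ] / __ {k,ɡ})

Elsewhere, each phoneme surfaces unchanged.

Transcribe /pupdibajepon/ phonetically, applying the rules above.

/p/ — not in any rule's target class → [p].
/u/ (between /p/ and /p/): rule 2 targets it, but not before a voiced consonant → unchanged [u].
/p/ (between /u/ and /d/) is unaffected → [p].
/d/ stays [d].
/i/ (between /d/ and /b/): before a voiced consonant, so rule 2 applies → [iː].
/b/ — not in any rule's target class → [b].
/a/ — between /b/ and /j/, before a voiced consonant — surfaces as [aː] (rule 2).
/j/ — not in any rule's target class → [j].
/e/ (between /j/ and /p/): rule 2 targets it, but not before a voiced consonant → unchanged [e].
/p/ (between /e/ and /o/) is unaffected → [p].
/o/ meets the environment for rule 2 (before a voiced consonant) → [oː].
/n/ — word-final; rule 3 does not apply here → [n].

[pupdiːbaːjepoːn]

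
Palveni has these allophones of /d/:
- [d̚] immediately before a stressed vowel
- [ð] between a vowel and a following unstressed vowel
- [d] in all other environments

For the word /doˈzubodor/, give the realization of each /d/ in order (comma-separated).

[d], [ð]

Occurrence 1 (position 1): no conditioning environment matches → elsewhere allophone [d].
Occurrence 2 (position 7): between a vowel and a following unstressed vowel → [ð].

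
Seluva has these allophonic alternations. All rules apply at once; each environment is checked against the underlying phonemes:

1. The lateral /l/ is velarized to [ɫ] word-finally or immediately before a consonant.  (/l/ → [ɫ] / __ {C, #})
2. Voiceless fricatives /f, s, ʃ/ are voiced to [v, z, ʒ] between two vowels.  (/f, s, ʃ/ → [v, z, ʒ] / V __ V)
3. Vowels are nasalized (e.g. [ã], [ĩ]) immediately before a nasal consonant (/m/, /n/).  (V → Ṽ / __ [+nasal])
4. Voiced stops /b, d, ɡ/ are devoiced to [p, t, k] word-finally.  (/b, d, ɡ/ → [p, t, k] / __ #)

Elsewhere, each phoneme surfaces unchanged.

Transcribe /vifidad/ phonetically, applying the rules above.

/v/ — not in any rule's target class → [v].
/i/ (between /v/ and /f/) is in the target of rule 3 but the environment (before a nasal consonant) is not met → [i].
/f/ (between /i/ and /i/): between two vowels, so rule 2 applies → [v].
/i/ (between /f/ and /d/): rule 3 targets it, but not before a nasal consonant → unchanged [i].
/d/ (between /i/ and /a/) is in the target of rule 4 but the environment (word-finally) is not met → [d].
/a/ (between /d/ and /d/) fails the environment for rule 3, so it stays [a].
/d/ (word-final) occurs word-finally → [t] by rule 4.

[vividat]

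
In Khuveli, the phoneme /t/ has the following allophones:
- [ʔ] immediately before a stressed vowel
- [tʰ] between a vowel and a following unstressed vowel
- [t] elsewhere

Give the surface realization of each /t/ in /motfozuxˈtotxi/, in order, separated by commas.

[t], [ʔ], [t]

Occurrence 1 (position 3): no conditioning environment matches → elsewhere allophone [t].
Occurrence 2 (position 9): immediately before a stressed vowel → [ʔ].
Occurrence 3 (position 11): no conditioning environment matches → elsewhere allophone [t].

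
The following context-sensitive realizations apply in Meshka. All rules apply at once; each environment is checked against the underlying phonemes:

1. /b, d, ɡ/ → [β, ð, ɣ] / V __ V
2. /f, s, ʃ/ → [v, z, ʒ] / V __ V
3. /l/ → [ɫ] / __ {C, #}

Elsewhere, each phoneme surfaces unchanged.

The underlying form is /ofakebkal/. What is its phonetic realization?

[ovakebkaɫ]

/o/ stays [o].
Rule 2 applies to /f/ (between /o/ and /a/: between two vowels) → [v].
/a/ (between /f/ and /k/): no rule targets it → [a].
/k/ (between /a/ and /e/) is unaffected → [k].
/e/ (between /k/ and /b/) is unaffected → [e].
/b/ (between /e/ and /k/) is in the target of rule 1 but the environment (between two vowels) is not met → [b].
/k/ (between /b/ and /a/) is unaffected → [k].
/a/ stays [a].
Rule 3 applies to /l/ (word-final: word-finally or immediately before a consonant) → [ɫ].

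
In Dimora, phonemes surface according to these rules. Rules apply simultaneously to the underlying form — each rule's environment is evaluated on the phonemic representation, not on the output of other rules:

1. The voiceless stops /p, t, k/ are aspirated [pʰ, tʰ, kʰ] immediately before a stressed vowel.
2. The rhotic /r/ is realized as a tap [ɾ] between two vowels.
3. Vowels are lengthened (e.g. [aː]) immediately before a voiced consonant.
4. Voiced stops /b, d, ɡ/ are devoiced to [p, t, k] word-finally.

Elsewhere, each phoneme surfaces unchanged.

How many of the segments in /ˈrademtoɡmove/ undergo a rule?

Segments that undergo a rule: /a/ → [aː] (rule 3); /e/ → [eː] (rule 3); /o/ → [oː] (rule 3); /o/ → [oː] (rule 3).
All other segments surface unchanged.

4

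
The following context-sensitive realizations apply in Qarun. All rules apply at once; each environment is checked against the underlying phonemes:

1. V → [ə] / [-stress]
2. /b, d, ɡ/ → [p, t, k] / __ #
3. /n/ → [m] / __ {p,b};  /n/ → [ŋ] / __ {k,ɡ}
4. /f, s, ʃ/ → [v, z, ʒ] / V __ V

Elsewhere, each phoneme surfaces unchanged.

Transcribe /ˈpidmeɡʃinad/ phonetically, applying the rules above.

[ˈpidməɡʃənət]

/p/ stays [p].
/i/ (between /p/ and /d/): rule 1 targets it, but not in an unstressed syllable → unchanged [i].
/d/ — between /i/ and /m/; rule 2 does not apply here → [d].
/m/ (between /d/ and /e/): no rule targets it → [m].
/e/ (between /m/ and /ɡ/): in an unstressed syllable, so rule 1 applies → [ə].
/ɡ/ (between /e/ and /ʃ/) is in the target of rule 2 but the environment (word-finally) is not met → [ɡ].
/ʃ/ (between /ɡ/ and /i/) fails the environment for rule 4, so it stays [ʃ].
/i/ (between /ʃ/ and /n/) occurs in an unstressed syllable → [ə] by rule 1.
/n/ (between /i/ and /a/) is in the target of rule 3 but the environment (before a labial or velar stop) is not met → [n].
/a/ meets the environment for rule 1 (in an unstressed syllable) → [ə].
/d/ (word-final): word-finally, so rule 2 applies → [t].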